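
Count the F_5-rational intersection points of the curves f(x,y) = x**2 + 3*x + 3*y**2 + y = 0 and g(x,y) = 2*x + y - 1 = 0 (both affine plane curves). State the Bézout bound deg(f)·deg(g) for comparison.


Common zeros: ∅; count = 0; Bézout bound = 2.

deg(f) = 2, deg(g) = 1, so Bézout bound = 2.
Scan x ∈ F_5. For each x, list the y ∈ F_5 with f(x, y) ≡ 0 and those with g(x, y) ≡ 0 (mod 5); the common zeros in that column are the intersection.
  x = 0: f ≡ 0 at y ∈ {0, 3}; g ≡ 0 at y ∈ {1}; common: ∅.
  x = 1: f ≡ 0 at y ∈ ∅; g ≡ 0 at y ∈ {4}; common: ∅.
  x = 2: f ≡ 0 at y ∈ {0, 3}; g ≡ 0 at y ∈ {2}; common: ∅.
  x = 3: f ≡ 0 at y ∈ {4}; g ≡ 0 at y ∈ {0}; common: ∅.
  x = 4: f ≡ 0 at y ∈ {4}; g ≡ 0 at y ∈ {3}; common: ∅.
Collecting: common zeros = ∅, so the count is 0.
Comparison with the Bézout bound: 0 ≤ 2 = deg(f)·deg(g), as expected for curves with no common component (the affine F_5-count falls short of the bound because intersections may lie at infinity, over extension fields, or carry multiplicity).


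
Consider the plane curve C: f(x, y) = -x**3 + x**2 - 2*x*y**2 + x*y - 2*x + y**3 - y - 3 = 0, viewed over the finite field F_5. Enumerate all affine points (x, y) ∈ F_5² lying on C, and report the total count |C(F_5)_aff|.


Affine F_5-points: {(1, 0), (1, 2), (3, 1), (4, 3)}; count = 4.

For each of the 25 pairs (x, y) ∈ F_5², evaluate f(x, y) mod 5. Record the zeros.
  x = 0: [0↦2, 1↦2, 2↦3, 3↦1, 4↦2]  zeros at y ∈ ∅
  x = 1: [0↦0, 1↦4, 2↦0, 3↦4, 4↦2]  zeros at y ∈ {0, 2}
  x = 2: [0↦4, 1↦2, 2↦3, 3↦3, 4↦3]  zeros at y ∈ ∅
  x = 3: [0↦3, 1↦0, 2↦1, 3↦2, 4↦4]  zeros at y ∈ {1}
  x = 4: [0↦1, 1↦2, 2↦3, 3↦0, 4↦4]  zeros at y ∈ {3}
Collecting zeros: affine points = {(1, 0), (1, 2), (3, 1), (4, 3)}.
Total count |C(F_5)_aff| = 4.


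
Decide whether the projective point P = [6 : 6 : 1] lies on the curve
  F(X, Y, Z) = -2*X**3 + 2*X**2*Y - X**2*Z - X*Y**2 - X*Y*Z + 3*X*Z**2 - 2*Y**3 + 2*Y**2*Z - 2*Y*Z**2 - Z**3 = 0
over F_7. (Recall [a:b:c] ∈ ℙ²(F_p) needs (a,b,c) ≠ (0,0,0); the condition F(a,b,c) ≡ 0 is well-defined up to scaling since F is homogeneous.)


F(6,6,1) ≡ 1 (mod 7); P is NOT on the curve.

Evaluate F(6, 6, 1) term-by-term (mod 7).
  -2*X**3 ↦ -2·216·1·1 = -432
  2*X**2*Y ↦ 2·36·6·1 = 432
  -X**2*Z ↦ -1·36·1·1 = -36
  -X*Y**2 ↦ -1·6·36·1 = -216
  -X*Y*Z ↦ -1·6·6·1 = -36
  3*X*Z**2 ↦ 3·6·1·1 = 18
  -2*Y**3 ↦ -2·1·216·1 = -432
  2*Y**2*Z ↦ 2·1·36·1 = 72
  -2*Y*Z**2 ↦ -2·1·6·1 = -12
  -Z**3 ↦ -1·1·1·1 = -1
Sum: F(6, 6, 1) = (-432) + (432) + (-36) + (-216) + (-36) + (18) + (-432) + (72) + (-12) + (-1) = -643.
Reducing mod 7: -643 ≡ 1 (mod 7).
Since F(a, b, c) ≡ 1 ≠ 0 (mod 7), P does NOT lie on the curve.


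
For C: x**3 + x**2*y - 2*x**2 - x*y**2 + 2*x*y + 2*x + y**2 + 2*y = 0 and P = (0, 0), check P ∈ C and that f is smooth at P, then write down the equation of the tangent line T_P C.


Tangent line at P: 2*x + 2*y = 0.

Step 1: f(0, 0) = 0, so P lies on C.
Step 2: partial derivatives
  f_x(x, y) = 3*x**2 + 2*x*y - 4*x - y**2 + 2*y + 2, f_y(x, y) = x**2 - 2*x*y + 2*x + 2*y + 2.
  f_x(P) = 2, f_y(P) = 2 (gradient nonzero, so P is smooth).
Step 3: tangent line at P: 2·(x − 0) + 2·(y − 0) = 0.
Expanding: 2*x + 2*y = 0.


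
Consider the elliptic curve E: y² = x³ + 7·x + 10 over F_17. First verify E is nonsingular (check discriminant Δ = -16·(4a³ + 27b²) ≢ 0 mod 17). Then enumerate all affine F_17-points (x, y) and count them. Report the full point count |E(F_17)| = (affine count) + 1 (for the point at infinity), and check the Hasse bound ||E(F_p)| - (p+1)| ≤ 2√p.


Affine points = {(1, 1), (1, 16), (2, 7), (2, 10), (4, 0), (5, 0), (6, 8), (6, 9), (8, 0), (10, 3), (10, 14), (14, 8), (14, 9), (16, 6), (16, 11)}; affine count = 15; |E(F_17)| = 16.

Discriminant check: Δ ∝ 4a³ + 27b² = 4·7³ + 27·10² = 4·343 + 27·100 ≡ 9 (mod 17). Nonzero ⇒ E is nonsingular.
For each x ∈ F_17, compute rhs = x³ + 7·x + 10 mod 17, then count y ∈ F_17 with y² ≡ rhs.
  x = 0: rhs = 10, matching y values: none (0 points).
  x = 1: rhs = 1, matching y values: 1, 16 (2 points).
  x = 2: rhs = 15, matching y values: 7, 10 (2 points).
  x = 3: rhs = 7, matching y values: none (0 points).
  x = 4: rhs = 0, matching y values: 0 (1 points).
  x = 5: rhs = 0, matching y values: 0 (1 points).
  x = 6: rhs = 13, matching y values: 8, 9 (2 points).
  x = 7: rhs = 11, matching y values: none (0 points).
  x = 8: rhs = 0, matching y values: 0 (1 points).
  x = 9: rhs = 3, matching y values: none (0 points).
  x = 10: rhs = 9, matching y values: 3, 14 (2 points).
  x = 11: rhs = 7, matching y values: none (0 points).
  x = 12: rhs = 3, matching y values: none (0 points).
  x = 13: rhs = 3, matching y values: none (0 points).
  x = 14: rhs = 13, matching y values: 8, 9 (2 points).
  x = 15: rhs = 5, matching y values: none (0 points).
  x = 16: rhs = 2, matching y values: 6, 11 (2 points).
Total affine count: 15.
Full point count |E(F_17)| = 15 + 1 = 16.
Hasse bound: |16 − (17+1)| = |-2| = 2 ≤ 2√17 ≈ 8.2462 ✓.


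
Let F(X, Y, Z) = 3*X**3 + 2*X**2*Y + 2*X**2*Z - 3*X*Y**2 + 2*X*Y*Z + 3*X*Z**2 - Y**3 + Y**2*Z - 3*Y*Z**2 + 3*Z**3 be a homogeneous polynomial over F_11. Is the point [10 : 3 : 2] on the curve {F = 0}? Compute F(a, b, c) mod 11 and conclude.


F(10,3,2) ≡ 0 (mod 11); P is on the curve.

Evaluate F(10, 3, 2) term-by-term (mod 11).
  3*X**3 ↦ 3·1000·1·1 = 3000
  2*X**2*Y ↦ 2·100·3·1 = 600
  2*X**2*Z ↦ 2·100·1·2 = 400
  -3*X*Y**2 ↦ -3·10·9·1 = -270
  2*X*Y*Z ↦ 2·10·3·2 = 120
  3*X*Z**2 ↦ 3·10·1·4 = 120
  -Y**3 ↦ -1·1·27·1 = -27
  Y**2*Z ↦ 1·1·9·2 = 18
  -3*Y*Z**2 ↦ -3·1·3·4 = -36
  3*Z**3 ↦ 3·1·1·8 = 24
Sum: F(10, 3, 2) = (3000) + (600) + (400) + (-270) + (120) + (120) + (-27) + (18) + (-36) + (24) = 3949.
Reducing mod 11: 3949 ≡ 0 (mod 11).
Since F(a, b, c) ≡ 0 (mod 11), P lies on the curve.


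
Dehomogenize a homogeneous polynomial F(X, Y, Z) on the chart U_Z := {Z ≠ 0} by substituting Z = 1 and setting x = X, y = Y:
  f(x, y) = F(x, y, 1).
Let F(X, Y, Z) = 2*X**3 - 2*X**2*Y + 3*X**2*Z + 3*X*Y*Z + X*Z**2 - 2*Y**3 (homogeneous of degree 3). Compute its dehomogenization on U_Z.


f(x, y) = 2*x**3 - 2*x**2*y + 3*x**2 + 3*x*y + x - 2*y**3

On U_Z we set Z = 1. Each monomial c·X^i·Y^j·Z^k in F becomes c·x^i·y^j·1^k = c·x^i·y^j.
Substituting Z = 1: F(X, Y, 1) = 2*x**3 - 2*x**2*y + 3*x**2 + 3*x*y + x - 2*y**3.
Note: deg(f) ≤ deg(F) = 3; strict inequality happens when F is divisible by Z (lost terms).


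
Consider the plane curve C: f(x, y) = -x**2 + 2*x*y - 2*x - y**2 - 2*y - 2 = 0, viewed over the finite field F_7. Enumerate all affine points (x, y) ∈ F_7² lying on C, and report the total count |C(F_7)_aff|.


Affine F_7-points: {(1, 3), (1, 4), (3, 1), (3, 3), (4, 1), (4, 5), (5, 4)}; count = 7.

For each of the 49 pairs (x, y) ∈ F_7², evaluate f(x, y) mod 7. Record the zeros.
  x = 0: [0↦5, 1↦2, 2↦4, 3↦4, 4↦2, 5↦5, 6↦6]  zeros at y ∈ ∅
  x = 1: [0↦2, 1↦1, 2↦5, 3↦0, 4↦0, 5↦5, 6↦1]  zeros at y ∈ {3, 4}
  x = 2: [0↦4, 1↦5, 2↦4, 3↦1, 4↦3, 5↦3, 6↦1]  zeros at y ∈ ∅
  x = 3: [0↦4, 1↦0, 2↦1, 3↦0, 4↦4, 5↦6, 6↦6]  zeros at y ∈ {1, 3}
  x = 4: [0↦2, 1↦0, 2↦3, 3↦4, 4↦3, 5↦0, 6↦2]  zeros at y ∈ {1, 5}
  x = 5: [0↦5, 1↦5, 2↦3, 3↦6, 4↦0, 5↦6, 6↦3]  zeros at y ∈ {4}
  x = 6: [0↦6, 1↦1, 2↦1, 3↦6, 4↦2, 5↦3, 6↦2]  zeros at y ∈ ∅
Collecting zeros: affine points = {(1, 3), (1, 4), (3, 1), (3, 3), (4, 1), (4, 5), (5, 4)}.
Total count |C(F_7)_aff| = 7.


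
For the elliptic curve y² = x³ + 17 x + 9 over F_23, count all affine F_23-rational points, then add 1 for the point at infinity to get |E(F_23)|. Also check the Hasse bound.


Affine points = {(0, 3), (0, 20), (1, 2), (1, 21), (3, 8), (3, 15), (4, 7), (4, 16), (5, 9), (5, 14), (8, 6), (8, 17), (10, 11), (10, 12), (11, 3), (11, 20), (12, 3), (12, 20), (13, 9), (13, 14), (14, 1), (14, 22), (17, 6), (17, 17), (18, 11), (18, 12), (20, 0), (21, 6), (21, 17)}; affine count = 29; |E(F_23)| = 30.

Discriminant check: Δ ∝ 4a³ + 27b² = 4·17³ + 27·9² = 4·4913 + 27·81 ≡ 12 (mod 23). Nonzero ⇒ E is nonsingular.
For each x ∈ F_23, compute rhs = x³ + 17·x + 9 mod 23, then count y ∈ F_23 with y² ≡ rhs.
  x = 0: rhs = 9, matching y values: 3, 20 (2 points).
  x = 1: rhs = 4, matching y values: 2, 21 (2 points).
  x = 2: rhs = 5, matching y values: none (0 points).
  x = 3: rhs = 18, matching y values: 8, 15 (2 points).
  x = 4: rhs = 3, matching y values: 7, 16 (2 points).
  x = 5: rhs = 12, matching y values: 9, 14 (2 points).
  x = 6: rhs = 5, matching y values: none (0 points).
  x = 7: rhs = 11, matching y values: none (0 points).
  x = 8: rhs = 13, matching y values: 6, 17 (2 points).
  x = 9: rhs = 17, matching y values: none (0 points).
  x = 10: rhs = 6, matching y values: 11, 12 (2 points).
  x = 11: rhs = 9, matching y values: 3, 20 (2 points).
  x = 12: rhs = 9, matching y values: 3, 20 (2 points).
  x = 13: rhs = 12, matching y values: 9, 14 (2 points).
  x = 14: rhs = 1, matching y values: 1, 22 (2 points).
  x = 15: rhs = 5, matching y values: none (0 points).
  x = 16: rhs = 7, matching y values: none (0 points).
  x = 17: rhs = 13, matching y values: 6, 17 (2 points).
  x = 18: rhs = 6, matching y values: 11, 12 (2 points).
  x = 19: rhs = 15, matching y values: none (0 points).
  x = 20: rhs = 0, matching y values: 0 (1 points).
  x = 21: rhs = 13, matching y values: 6, 17 (2 points).
  x = 22: rhs = 14, matching y values: none (0 points).
Total affine count: 29.
Full point count |E(F_23)| = 29 + 1 = 30.
Hasse bound: |30 − (23+1)| = |6| = 6 ≤ 2√23 ≈ 9.5917 ✓.


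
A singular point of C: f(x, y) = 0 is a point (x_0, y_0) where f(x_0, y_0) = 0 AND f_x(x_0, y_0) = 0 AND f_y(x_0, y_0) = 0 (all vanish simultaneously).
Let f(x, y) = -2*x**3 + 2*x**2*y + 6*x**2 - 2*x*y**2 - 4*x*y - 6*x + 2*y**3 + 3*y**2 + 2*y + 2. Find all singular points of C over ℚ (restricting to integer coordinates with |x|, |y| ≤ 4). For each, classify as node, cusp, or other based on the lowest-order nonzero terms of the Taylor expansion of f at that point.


Singular points: {(1, 0)}; classification: cusp.

Compute partial derivatives:
  f_x = -6*x**2 + 4*x*y + 12*x - 2*y**2 - 4*y - 6.
  f_y = 2*x**2 - 4*x*y - 4*x + 6*y**2 + 6*y + 2.
Scan x_0 ∈ {−4, ..., 4}. For each x_0, f_y(x_0, y) is a polynomial in y; find its integer roots y ∈ {−4, ..., 4}, then test f_x and f at those candidates.
  x = -4: f_y(-4, y) = 6*y**2 + 22*y + 50; no integer root y with |y| ≤ 4.
  x = -3: f_y(-3, y) = 6*y**2 + 18*y + 32; no integer root y with |y| ≤ 4.
  x = -2: f_y(-2, y) = 6*y**2 + 14*y + 18; no integer root y with |y| ≤ 4.
  x = -1: f_y(-1, y) = 6*y**2 + 10*y + 8; no integer root y with |y| ≤ 4.
  x = 0: f_y(0, y) = 6*y**2 + 6*y + 2; no integer root y with |y| ≤ 4.
  x = 1: f_y(1, y) = 6*y**2 + 2*y; vanishes at y ∈ {0}. (1, 0): f_x = 0, f = 0 — SINGULAR.
  x = 2: f_y(2, y) = 6*y**2 - 2*y + 2; no integer root y with |y| ≤ 4.
  x = 3: f_y(3, y) = 6*y**2 - 6*y + 8; no integer root y with |y| ≤ 4.
  x = 4: f_y(4, y) = 6*y**2 - 10*y + 18; no integer root y with |y| ≤ 4.
Only singular point on the grid: (1, 0).
Classify: substitute x = 1 + u, y = 0 + v and expand: f = -2*u**3 + 2*u**2*v - 2*u*v**2 + 2*v**3 + v**2.
No constant or linear terms (consistent with a singular point). Quadratic part: v**2. Cubic part: -2*u**3 + 2*u**2*v - 2*u*v**2 + 2*v**3.
The quadratic part v**2 is a perfect square, so there is a single (double) tangent line v = 0, i.e. y = 0. Restricting the cubic part to that line (v = 0) leaves -2*u**3 ≠ 0, so f is not divisible by v and the branch is v² ≈ 2*u**3 to lowest order — this is a cusp.
Classification: cusp.


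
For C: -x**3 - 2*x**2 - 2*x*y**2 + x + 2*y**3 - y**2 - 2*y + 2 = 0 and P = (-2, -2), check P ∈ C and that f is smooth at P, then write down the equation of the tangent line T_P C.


Tangent line at P: -11*x + 10*y - 2 = 0.

Step 1: f(-2, -2) = 0, so P lies on C.
Step 2: partial derivatives
  f_x(x, y) = -3*x**2 - 4*x - 2*y**2 + 1, f_y(x, y) = -4*x*y + 6*y**2 - 2*y - 2.
  f_x(P) = -11, f_y(P) = 10 (gradient nonzero, so P is smooth).
Step 3: tangent line at P: -11·(x − -2) + 10·(y − -2) = 0.
Expanding: -11*x + 10*y - 2 = 0.


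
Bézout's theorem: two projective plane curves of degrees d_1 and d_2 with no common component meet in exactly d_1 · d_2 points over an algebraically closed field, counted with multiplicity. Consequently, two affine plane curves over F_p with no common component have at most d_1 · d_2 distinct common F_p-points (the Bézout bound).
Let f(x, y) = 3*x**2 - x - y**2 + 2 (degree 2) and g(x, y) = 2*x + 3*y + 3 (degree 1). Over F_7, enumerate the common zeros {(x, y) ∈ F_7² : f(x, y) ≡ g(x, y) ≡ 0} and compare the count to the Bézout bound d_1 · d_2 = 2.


Common zeros: ∅; count = 0; Bézout bound = 2.

deg(f) = 2, deg(g) = 1, so Bézout bound = 2.
Scan x ∈ F_7. For each x, list the y ∈ F_7 with f(x, y) ≡ 0 and those with g(x, y) ≡ 0 (mod 7); the common zeros in that column are the intersection.
  x = 0: f ≡ 0 at y ∈ {3, 4}; g ≡ 0 at y ∈ {6}; common: ∅.
  x = 1: f ≡ 0 at y ∈ {2, 5}; g ≡ 0 at y ∈ {3}; common: ∅.
  x = 2: f ≡ 0 at y ∈ ∅; g ≡ 0 at y ∈ {0}; common: ∅.
  x = 3: f ≡ 0 at y ∈ ∅; g ≡ 0 at y ∈ {4}; common: ∅.
  x = 4: f ≡ 0 at y ∈ {2, 5}; g ≡ 0 at y ∈ {1}; common: ∅.
  x = 5: f ≡ 0 at y ∈ {3, 4}; g ≡ 0 at y ∈ {5}; common: ∅.
  x = 6: f ≡ 0 at y ∈ ∅; g ≡ 0 at y ∈ {2}; common: ∅.
Collecting: common zeros = ∅, so the count is 0.
Comparison with the Bézout bound: 0 ≤ 2 = deg(f)·deg(g), as expected for curves with no common component (the affine F_7-count falls short of the bound because intersections may lie at infinity, over extension fields, or carry multiplicity).


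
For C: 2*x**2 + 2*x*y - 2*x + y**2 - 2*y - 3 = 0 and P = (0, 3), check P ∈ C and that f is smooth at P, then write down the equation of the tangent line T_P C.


Tangent line at P: 4*x + 4*y - 12 = 0.

Step 1: f(0, 3) = 0, so P lies on C.
Step 2: partial derivatives
  f_x(x, y) = 4*x + 2*y - 2, f_y(x, y) = 2*x + 2*y - 2.
  f_x(P) = 4, f_y(P) = 4 (gradient nonzero, so P is smooth).
Step 3: tangent line at P: 4·(x − 0) + 4·(y − 3) = 0.
Expanding: 4*x + 4*y - 12 = 0.


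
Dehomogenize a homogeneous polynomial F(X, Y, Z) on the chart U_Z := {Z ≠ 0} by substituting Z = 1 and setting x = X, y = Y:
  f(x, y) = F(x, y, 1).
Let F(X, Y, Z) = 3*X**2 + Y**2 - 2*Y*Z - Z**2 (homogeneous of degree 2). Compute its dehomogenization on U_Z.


f(x, y) = 3*x**2 + y**2 - 2*y - 1

On U_Z we set Z = 1. Each monomial c·X^i·Y^j·Z^k in F becomes c·x^i·y^j·1^k = c·x^i·y^j.
Substituting Z = 1: F(X, Y, 1) = 3*x**2 + y**2 - 2*y - 1.
Note: deg(f) ≤ deg(F) = 2; strict inequality happens when F is divisible by Z (lost terms).


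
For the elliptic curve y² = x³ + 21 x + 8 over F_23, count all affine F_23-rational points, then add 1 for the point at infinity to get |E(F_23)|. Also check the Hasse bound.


Affine points = {(0, 10), (0, 13), (2, 9), (2, 14), (3, 11), (3, 12), (4, 8), (4, 15), (5, 10), (5, 13), (9, 11), (9, 12), (11, 11), (11, 12), (15, 8), (15, 15), (16, 1), (16, 22), (18, 10), (18, 13), (21, 2), (21, 21), (22, 3), (22, 20)}; affine count = 24; |E(F_23)| = 25.

Discriminant check: Δ ∝ 4a³ + 27b² = 4·21³ + 27·8² = 4·9261 + 27·64 ≡ 17 (mod 23). Nonzero ⇒ E is nonsingular.
For each x ∈ F_23, compute rhs = x³ + 21·x + 8 mod 23, then count y ∈ F_23 with y² ≡ rhs.
  x = 0: rhs = 8, matching y values: 10, 13 (2 points).
  x = 1: rhs = 7, matching y values: none (0 points).
  x = 2: rhs = 12, matching y values: 9, 14 (2 points).
  x = 3: rhs = 6, matching y values: 11, 12 (2 points).
  x = 4: rhs = 18, matching y values: 8, 15 (2 points).
  x = 5: rhs = 8, matching y values: 10, 13 (2 points).
  x = 6: rhs = 5, matching y values: none (0 points).
  x = 7: rhs = 15, matching y values: none (0 points).
  x = 8: rhs = 21, matching y values: none (0 points).
  x = 9: rhs = 6, matching y values: 11, 12 (2 points).
  x = 10: rhs = 22, matching y values: none (0 points).
  x = 11: rhs = 6, matching y values: 11, 12 (2 points).
  x = 12: rhs = 10, matching y values: none (0 points).
  x = 13: rhs = 17, matching y values: none (0 points).
  x = 14: rhs = 10, matching y values: none (0 points).
  x = 15: rhs = 18, matching y values: 8, 15 (2 points).
  x = 16: rhs = 1, matching y values: 1, 22 (2 points).
  x = 17: rhs = 11, matching y values: none (0 points).
  x = 18: rhs = 8, matching y values: 10, 13 (2 points).
  x = 19: rhs = 21, matching y values: none (0 points).
  x = 20: rhs = 10, matching y values: none (0 points).
  x = 21: rhs = 4, matching y values: 2, 21 (2 points).
  x = 22: rhs = 9, matching y values: 3, 20 (2 points).
Total affine count: 24.
Full point count |E(F_23)| = 24 + 1 = 25.
Hasse bound: |25 − (23+1)| = |1| = 1 ≤ 2√23 ≈ 9.5917 ✓.


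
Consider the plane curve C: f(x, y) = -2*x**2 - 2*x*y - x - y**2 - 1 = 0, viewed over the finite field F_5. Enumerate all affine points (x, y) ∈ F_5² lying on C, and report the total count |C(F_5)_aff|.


Affine F_5-points: {(0, 2), (0, 3), (4, 3), (4, 4)}; count = 4.

For each of the 25 pairs (x, y) ∈ F_5², evaluate f(x, y) mod 5. Record the zeros.
  x = 0: [0↦4, 1↦3, 2↦0, 3↦0, 4↦3]  zeros at y ∈ {2, 3}
  x = 1: [0↦1, 1↦3, 2↦3, 3↦1, 4↦2]  zeros at y ∈ ∅
  x = 2: [0↦4, 1↦4, 2↦2, 3↦3, 4↦2]  zeros at y ∈ ∅
  x = 3: [0↦3, 1↦1, 2↦2, 3↦1, 4↦3]  zeros at y ∈ ∅
  x = 4: [0↦3, 1↦4, 2↦3, 3↦0, 4↦0]  zeros at y ∈ {3, 4}
Collecting zeros: affine points = {(0, 2), (0, 3), (4, 3), (4, 4)}.
Total count |C(F_5)_aff| = 4.


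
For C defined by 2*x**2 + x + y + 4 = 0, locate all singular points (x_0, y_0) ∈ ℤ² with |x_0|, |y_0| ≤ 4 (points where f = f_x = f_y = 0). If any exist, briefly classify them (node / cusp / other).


No singular points in the scanned grid; C is smooth there.

Compute partial derivatives:
  f_x = 4*x + 1.
  f_y = 1.
f_y = 1 is a nonzero constant, so f_y never vanishes: no point (x, y) can satisfy f = f_x = f_y = 0. In particular no (x, y) ∈ {−4, ..., 4}² is singular; the curve is smooth.


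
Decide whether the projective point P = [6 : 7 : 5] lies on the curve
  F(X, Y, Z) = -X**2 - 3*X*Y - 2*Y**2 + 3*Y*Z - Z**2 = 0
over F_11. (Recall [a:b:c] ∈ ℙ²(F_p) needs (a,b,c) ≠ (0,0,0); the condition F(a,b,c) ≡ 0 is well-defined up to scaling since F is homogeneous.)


F(6,7,5) ≡ 7 (mod 11); P is NOT on the curve.

Evaluate F(6, 7, 5) term-by-term (mod 11).
  -X**2 ↦ -1·36·1·1 = -36
  -3*X*Y ↦ -3·6·7·1 = -126
  -2*Y**2 ↦ -2·1·49·1 = -98
  3*Y*Z ↦ 3·1·7·5 = 105
  -Z**2 ↦ -1·1·1·25 = -25
Sum: F(6, 7, 5) = (-36) + (-126) + (-98) + (105) + (-25) = -180.
Reducing mod 11: -180 ≡ 7 (mod 11).
Since F(a, b, c) ≡ 7 ≠ 0 (mod 11), P does NOT lie on the curve.


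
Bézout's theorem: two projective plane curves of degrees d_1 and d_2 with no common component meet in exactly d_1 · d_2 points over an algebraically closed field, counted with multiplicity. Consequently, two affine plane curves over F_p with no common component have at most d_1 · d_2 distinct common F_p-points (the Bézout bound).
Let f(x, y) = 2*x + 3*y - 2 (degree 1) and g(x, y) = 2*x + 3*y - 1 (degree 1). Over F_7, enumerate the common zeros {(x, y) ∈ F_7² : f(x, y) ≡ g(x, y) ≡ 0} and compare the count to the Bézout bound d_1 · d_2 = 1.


Common zeros: ∅; count = 0; Bézout bound = 1.

deg(f) = 1, deg(g) = 1, so Bézout bound = 1.
Scan x ∈ F_7. For each x, list the y ∈ F_7 with f(x, y) ≡ 0 and those with g(x, y) ≡ 0 (mod 7); the common zeros in that column are the intersection.
  x = 0: f ≡ 0 at y ∈ {3}; g ≡ 0 at y ∈ {5}; common: ∅.
  x = 1: f ≡ 0 at y ∈ {0}; g ≡ 0 at y ∈ {2}; common: ∅.
  x = 2: f ≡ 0 at y ∈ {4}; g ≡ 0 at y ∈ {6}; common: ∅.
  x = 3: f ≡ 0 at y ∈ {1}; g ≡ 0 at y ∈ {3}; common: ∅.
  x = 4: f ≡ 0 at y ∈ {5}; g ≡ 0 at y ∈ {0}; common: ∅.
  x = 5: f ≡ 0 at y ∈ {2}; g ≡ 0 at y ∈ {4}; common: ∅.
  x = 6: f ≡ 0 at y ∈ {6}; g ≡ 0 at y ∈ {1}; common: ∅.
Collecting: common zeros = ∅, so the count is 0.
Comparison with the Bézout bound: 0 ≤ 1 = deg(f)·deg(g), as expected for curves with no common component (the affine F_7-count falls short of the bound because intersections may lie at infinity, over extension fields, or carry multiplicity).


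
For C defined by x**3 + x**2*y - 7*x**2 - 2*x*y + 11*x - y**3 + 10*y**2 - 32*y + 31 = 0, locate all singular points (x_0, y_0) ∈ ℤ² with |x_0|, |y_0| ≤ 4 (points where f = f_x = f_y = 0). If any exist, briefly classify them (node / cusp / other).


Singular points: {(1, 3)}; classification: node.

Compute partial derivatives:
  f_x = 3*x**2 + 2*x*y - 14*x - 2*y + 11.
  f_y = x**2 - 2*x - 3*y**2 + 20*y - 32.
Scan x_0 ∈ {−4, ..., 4}. For each x_0, f_y(x_0, y) is a polynomial in y; find its integer roots y ∈ {−4, ..., 4}, then test f_x and f at those candidates.
  x = -4: f_y(-4, y) = -3*y**2 + 20*y - 8; no integer root y with |y| ≤ 4.
  x = -3: f_y(-3, y) = -3*y**2 + 20*y - 17; vanishes at y ∈ {1}. (-3, 1): f_x = 72 ≠ 0.
  x = -2: f_y(-2, y) = -3*y**2 + 20*y - 24; no integer root y with |y| ≤ 4.
  x = -1: f_y(-1, y) = -3*y**2 + 20*y - 29; no integer root y with |y| ≤ 4.
  x = 0: f_y(0, y) = -3*y**2 + 20*y - 32; vanishes at y ∈ {4}. (0, 4): f_x = 3 ≠ 0.
  x = 1: f_y(1, y) = -3*y**2 + 20*y - 33; vanishes at y ∈ {3}. (1, 3): f_x = 0, f = 0 — SINGULAR.
  x = 2: f_y(2, y) = -3*y**2 + 20*y - 32; vanishes at y ∈ {4}. (2, 4): f_x = 3 ≠ 0.
  x = 3: f_y(3, y) = -3*y**2 + 20*y - 29; no integer root y with |y| ≤ 4.
  x = 4: f_y(4, y) = -3*y**2 + 20*y - 24; no integer root y with |y| ≤ 4.
Only singular point on the grid: (1, 3).
Classify: substitute x = 1 + u, y = 3 + v and expand: f = u**3 + u**2*v - u**2 - v**3 + v**2.
No constant or linear terms (consistent with a singular point). Quadratic part: -u**2 + v**2. Cubic part: u**3 + u**2*v - v**3.
The quadratic part v**2 - u**2 = (v − u)(v + u) splits into two distinct linear factors, so there are two distinct tangent lines y − 3 = ±(x − 1) — this is a node (ordinary double point).
Classification: node.


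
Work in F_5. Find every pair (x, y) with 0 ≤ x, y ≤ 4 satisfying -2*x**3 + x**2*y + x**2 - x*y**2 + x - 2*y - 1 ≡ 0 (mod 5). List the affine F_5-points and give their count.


Affine F_5-points: {(0, 2), (2, 2), (2, 4)}; count = 3.

For each of the 25 pairs (x, y) ∈ F_5², evaluate f(x, y) mod 5. Record the zeros.
  x = 0: [0↦4, 1↦2, 2↦0, 3↦3, 4↦1]  zeros at y ∈ {2}
  x = 1: [0↦4, 1↦2, 2↦3, 3↦2, 4↦4]  zeros at y ∈ ∅
  x = 2: [0↦4, 1↦4, 2↦0, 3↦2, 4↦0]  zeros at y ∈ {2, 4}
  x = 3: [0↦2, 1↦1, 2↦4, 3↦1, 4↦2]  zeros at y ∈ ∅
  x = 4: [0↦1, 1↦1, 2↦3, 3↦2, 4↦3]  zeros at y ∈ ∅
Collecting zeros: affine points = {(0, 2), (2, 2), (2, 4)}.
Total count |C(F_5)_aff| = 3.


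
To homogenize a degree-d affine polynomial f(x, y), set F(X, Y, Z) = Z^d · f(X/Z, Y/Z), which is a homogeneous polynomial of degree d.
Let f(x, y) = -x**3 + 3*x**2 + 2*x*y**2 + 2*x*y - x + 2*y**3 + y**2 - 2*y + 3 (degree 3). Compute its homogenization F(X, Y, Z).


F(X, Y, Z) = -X**3 + 3*X**2*Z + 2*X*Y**2 + 2*X*Y*Z - X*Z**2 + 2*Y**3 + Y**2*Z - 2*Y*Z**2 + 3*Z**3

deg(f) = 3.
Substitute x = X/Z, y = Y/Z into f, then multiply by Z^3.
  monomial -1·x^3·y^0 ↦ -1·X^3·Y^0·Z^0.
  monomial 3·x^2·y^0 ↦ 3·X^2·Y^0·Z^1.
  monomial 2·x^1·y^2 ↦ 2·X^1·Y^2·Z^0.
  monomial 2·x^1·y^1 ↦ 2·X^1·Y^1·Z^1.
  monomial -1·x^1·y^0 ↦ -1·X^1·Y^0·Z^2.
  monomial 2·x^0·y^3 ↦ 2·X^0·Y^3·Z^0.
  monomial 1·x^0·y^2 ↦ 1·X^0·Y^2·Z^1.
  monomial -2·x^0·y^1 ↦ -2·X^0·Y^1·Z^2.
  monomial 3·x^0·y^0 ↦ 3·X^0·Y^0·Z^3.
Collecting: F(X, Y, Z) = -X**3 + 3*X**2*Z + 2*X*Y**2 + 2*X*Y*Z - X*Z**2 + 2*Y**3 + Y**2*Z - 2*Y*Z**2 + 3*Z**3.


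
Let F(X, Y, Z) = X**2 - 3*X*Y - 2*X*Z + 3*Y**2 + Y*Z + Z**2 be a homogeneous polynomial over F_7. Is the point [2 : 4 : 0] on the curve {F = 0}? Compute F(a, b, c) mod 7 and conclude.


F(2,4,0) ≡ 0 (mod 7); P is on the curve.

Evaluate F(2, 4, 0) term-by-term (mod 7).
  X**2 ↦ 1·4·1·1 = 4
  -3*X*Y ↦ -3·2·4·1 = -24
  -2*X*Z ↦ -2·2·1·0 = 0
  3*Y**2 ↦ 3·1·16·1 = 48
  Y*Z ↦ 1·1·4·0 = 0
  Z**2 ↦ 1·1·1·0 = 0
Sum: F(2, 4, 0) = (4) + (-24) + (0) + (48) + (0) + (0) = 28.
Reducing mod 7: 28 ≡ 0 (mod 7).
Since F(a, b, c) ≡ 0 (mod 7), P lies on the curve.


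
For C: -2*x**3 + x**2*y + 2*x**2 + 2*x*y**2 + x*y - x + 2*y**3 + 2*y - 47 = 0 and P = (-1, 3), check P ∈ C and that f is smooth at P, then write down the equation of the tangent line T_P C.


Tangent line at P: 4*x + 44*y - 128 = 0.

Step 1: f(-1, 3) = 0, so P lies on C.
Step 2: partial derivatives
  f_x(x, y) = -6*x**2 + 2*x*y + 4*x + 2*y**2 + y - 1, f_y(x, y) = x**2 + 4*x*y + x + 6*y**2 + 2.
  f_x(P) = 4, f_y(P) = 44 (gradient nonzero, so P is smooth).
Step 3: tangent line at P: 4·(x − -1) + 44·(y − 3) = 0.
Expanding: 4*x + 44*y - 128 = 0.


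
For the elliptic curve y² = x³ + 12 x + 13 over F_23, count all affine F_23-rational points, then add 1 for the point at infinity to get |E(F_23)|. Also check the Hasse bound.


Affine points = {(0, 6), (0, 17), (1, 7), (1, 16), (6, 5), (6, 18), (7, 7), (7, 16), (8, 0), (10, 11), (10, 12), (11, 2), (11, 21), (14, 2), (14, 21), (15, 7), (15, 16), (16, 0), (17, 1), (17, 22), (18, 9), (18, 14), (19, 4), (19, 19), (21, 2), (21, 21), (22, 0)}; affine count = 27; |E(F_23)| = 28.

Discriminant check: Δ ∝ 4a³ + 27b² = 4·12³ + 27·13² = 4·1728 + 27·169 ≡ 21 (mod 23). Nonzero ⇒ E is nonsingular.
For each x ∈ F_23, compute rhs = x³ + 12·x + 13 mod 23, then count y ∈ F_23 with y² ≡ rhs.
  x = 0: rhs = 13, matching y values: 6, 17 (2 points).
  x = 1: rhs = 3, matching y values: 7, 16 (2 points).
  x = 2: rhs = 22, matching y values: none (0 points).
  x = 3: rhs = 7, matching y values: none (0 points).
  x = 4: rhs = 10, matching y values: none (0 points).
  x = 5: rhs = 14, matching y values: none (0 points).
  x = 6: rhs = 2, matching y values: 5, 18 (2 points).
  x = 7: rhs = 3, matching y values: 7, 16 (2 points).
  x = 8: rhs = 0, matching y values: 0 (1 points).
  x = 9: rhs = 22, matching y values: none (0 points).
  x = 10: rhs = 6, matching y values: 11, 12 (2 points).
  x = 11: rhs = 4, matching y values: 2, 21 (2 points).
  x = 12: rhs = 22, matching y values: none (0 points).
  x = 13: rhs = 20, matching y values: none (0 points).
  x = 14: rhs = 4, matching y values: 2, 21 (2 points).
  x = 15: rhs = 3, matching y values: 7, 16 (2 points).
  x = 16: rhs = 0, matching y values: 0 (1 points).
  x = 17: rhs = 1, matching y values: 1, 22 (2 points).
  x = 18: rhs = 12, matching y values: 9, 14 (2 points).
  x = 19: rhs = 16, matching y values: 4, 19 (2 points).
  x = 20: rhs = 19, matching y values: none (0 points).
  x = 21: rhs = 4, matching y values: 2, 21 (2 points).
  x = 22: rhs = 0, matching y values: 0 (1 points).
Total affine count: 27.
Full point count |E(F_23)| = 27 + 1 = 28.
Hasse bound: |28 − (23+1)| = |4| = 4 ≤ 2√23 ≈ 9.5917 ✓.


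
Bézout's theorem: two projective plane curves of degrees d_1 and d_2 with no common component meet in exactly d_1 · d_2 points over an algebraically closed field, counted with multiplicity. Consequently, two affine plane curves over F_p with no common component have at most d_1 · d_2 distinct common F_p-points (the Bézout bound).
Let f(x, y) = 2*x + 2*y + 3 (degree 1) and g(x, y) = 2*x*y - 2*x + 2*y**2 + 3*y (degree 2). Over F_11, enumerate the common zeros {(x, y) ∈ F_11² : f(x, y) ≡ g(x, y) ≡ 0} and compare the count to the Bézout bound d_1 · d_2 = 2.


Common zeros: {(0, 4)}; count = 1; Bézout bound = 2.

deg(f) = 1, deg(g) = 2, so Bézout bound = 2.
Scan x ∈ F_11. For each x, list the y ∈ F_11 with f(x, y) ≡ 0 and those with g(x, y) ≡ 0 (mod 11); the common zeros in that column are the intersection.
  x = 0: f ≡ 0 at y ∈ {4}; g ≡ 0 at y ∈ {0, 4}; common: {4}.
  x = 1: f ≡ 0 at y ∈ {3}; g ≡ 0 at y ∈ ∅; common: ∅.
  x = 2: f ≡ 0 at y ∈ {2}; g ≡ 0 at y ∈ {6, 7}; common: ∅.
  x = 3: f ≡ 0 at y ∈ {1}; g ≡ 0 at y ∈ ∅; common: ∅.
  x = 4: f ≡ 0 at y ∈ {0}; g ≡ 0 at y ∈ {2, 9}; common: ∅.
  x = 5: f ≡ 0 at y ∈ {10}; g ≡ 0 at y ∈ ∅; common: ∅.
  x = 6: f ≡ 0 at y ∈ {9}; g ≡ 0 at y ∈ ∅; common: ∅.
  x = 7: f ≡ 0 at y ∈ {8}; g ≡ 0 at y ∈ {3, 5}; common: ∅.
  x = 8: f ≡ 0 at y ∈ {7}; g ≡ 0 at y ∈ {8, 10}; common: ∅.
  x = 9: f ≡ 0 at y ∈ {6}; g ≡ 0 at y ∈ ∅; common: ∅.
  x = 10: f ≡ 0 at y ∈ {5}; g ≡ 0 at y ∈ ∅; common: ∅.
Collecting: common zeros = {(0, 4)}, so the count is 1.
Comparison with the Bézout bound: 1 ≤ 2 = deg(f)·deg(g), as expected for curves with no common component (the affine F_11-count falls short of the bound because intersections may lie at infinity, over extension fields, or carry multiplicity).


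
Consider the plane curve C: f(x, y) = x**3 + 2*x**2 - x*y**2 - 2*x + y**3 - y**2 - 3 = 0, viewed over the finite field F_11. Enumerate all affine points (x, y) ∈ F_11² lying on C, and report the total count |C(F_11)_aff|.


Affine F_11-points: {(2, 9), (3, 1), (4, 6), (6, 2), (7, 6), (9, 6), (10, 0)}; count = 7.

For each of the 121 pairs (x, y) ∈ F_11², evaluate f(x, y) mod 11. Record the zeros.
  x = 0: [0↦8, 1↦8, 2↦1, 3↦4, 4↦1, 5↦9, 6↦1, 7↦5, 8↦5, 9↦7, 10↦6]  zeros at y ∈ ∅
  x = 1: [0↦9, 1↦8, 2↦9, 3↦7, 4↦8, 5↦7, 6↦10, 7↦1, 8↦8, 9↦4, 10↦6]  zeros at y ∈ ∅
  x = 2: [0↦9, 1↦7, 2↦5, 3↦9, 4↦3, 5↦4, 6↦7, 7↦7, 8↦10, 9↦0, 10↦5]  zeros at y ∈ {9}
  x = 3: [0↦3, 1↦0, 2↦6, 3↦5, 4↦3, 5↦6, 6↦9, 7↦7, 8↦6, 9↦1, 10↦9]  zeros at y ∈ {1}
  x = 4: [0↦8, 1↦4, 2↦7, 3↦1, 4↦3, 5↦8, 6↦0, 7↦7, 8↦2, 9↦2, 10↦2]  zeros at y ∈ {6}
  x = 5: [0↦8, 1↦3, 2↦3, 3↦3, 4↦9, 5↦5, 6↦8, 7↦2, 8↦4, 9↦9, 10↦1]  zeros at y ∈ ∅
  x = 6: [0↦9, 1↦3, 2↦0, 3↦6, 4↦5, 5↦3, 6↦6, 7↦9, 8↦7, 9↦6, 10↦1]  zeros at y ∈ {2}
  x = 7: [0↦6, 1↦10, 2↦4, 3↦5, 4↦8, 5↦8, 6↦0, 7↦1, 8↦6, 9↦10, 10↦8]  zeros at y ∈ {6}
  x = 8: [0↦5, 1↦8, 2↦10, 3↦6, 4↦2, 5↦4, 6↦7, 7↦6, 8↦7, 9↦5, 10↦6]  zeros at y ∈ ∅
  x = 9: [0↦1, 1↦3, 2↦2, 3↦4, 4↦4, 5↦8, 6↦0, 7↦8, 8↦5, 9↦8, 10↦1]  zeros at y ∈ {6}
  x = 10: [0↦0, 1↦1, 2↦8, 3↦5, 4↦9, 5↦4, 6↦7, 7↦2, 8↦6, 9↦3, 10↦10]  zeros at y ∈ {0}
Collecting zeros: affine points = {(2, 9), (3, 1), (4, 6), (6, 2), (7, 6), (9, 6), (10, 0)}.
Total count |C(F_11)_aff| = 7.


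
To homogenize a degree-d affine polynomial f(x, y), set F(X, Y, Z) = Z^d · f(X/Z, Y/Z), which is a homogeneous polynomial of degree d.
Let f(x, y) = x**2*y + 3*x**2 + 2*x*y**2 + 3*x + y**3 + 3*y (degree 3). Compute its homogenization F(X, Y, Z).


F(X, Y, Z) = X**2*Y + 3*X**2*Z + 2*X*Y**2 + 3*X*Z**2 + Y**3 + 3*Y*Z**2

deg(f) = 3.
Substitute x = X/Z, y = Y/Z into f, then multiply by Z^3.
  monomial 1·x^2·y^1 ↦ 1·X^2·Y^1·Z^0.
  monomial 3·x^2·y^0 ↦ 3·X^2·Y^0·Z^1.
  monomial 2·x^1·y^2 ↦ 2·X^1·Y^2·Z^0.
  monomial 3·x^1·y^0 ↦ 3·X^1·Y^0·Z^2.
  monomial 1·x^0·y^3 ↦ 1·X^0·Y^3·Z^0.
  monomial 3·x^0·y^1 ↦ 3·X^0·Y^1·Z^2.
Collecting: F(X, Y, Z) = X**2*Y + 3*X**2*Z + 2*X*Y**2 + 3*X*Z**2 + Y**3 + 3*Y*Z**2.


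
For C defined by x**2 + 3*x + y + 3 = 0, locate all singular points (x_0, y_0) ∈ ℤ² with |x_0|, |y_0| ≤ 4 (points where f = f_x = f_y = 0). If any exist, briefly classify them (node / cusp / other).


No singular points in the scanned grid; C is smooth there.

Compute partial derivatives:
  f_x = 2*x + 3.
  f_y = 1.
f_y = 1 is a nonzero constant, so f_y never vanishes: no point (x, y) can satisfy f = f_x = f_y = 0. In particular no (x, y) ∈ {−4, ..., 4}² is singular; the curve is smooth.


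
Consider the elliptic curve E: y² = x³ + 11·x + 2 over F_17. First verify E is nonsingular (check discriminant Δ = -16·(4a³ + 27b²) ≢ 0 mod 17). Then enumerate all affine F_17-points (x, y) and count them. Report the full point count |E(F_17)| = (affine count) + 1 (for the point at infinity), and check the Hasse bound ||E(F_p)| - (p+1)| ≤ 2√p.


Affine points = {(0, 6), (0, 11), (2, 7), (2, 10), (4, 5), (4, 12), (11, 3), (11, 14), (12, 3), (12, 14), (13, 8), (13, 9)}; affine count = 12; |E(F_17)| = 13.

Discriminant check: Δ ∝ 4a³ + 27b² = 4·11³ + 27·2² = 4·1331 + 27·4 ≡ 9 (mod 17). Nonzero ⇒ E is nonsingular.
For each x ∈ F_17, compute rhs = x³ + 11·x + 2 mod 17, then count y ∈ F_17 with y² ≡ rhs.
  x = 0: rhs = 2, matching y values: 6, 11 (2 points).
  x = 1: rhs = 14, matching y values: none (0 points).
  x = 2: rhs = 15, matching y values: 7, 10 (2 points).
  x = 3: rhs = 11, matching y values: none (0 points).
  x = 4: rhs = 8, matching y values: 5, 12 (2 points).
  x = 5: rhs = 12, matching y values: none (0 points).
  x = 6: rhs = 12, matching y values: none (0 points).
  x = 7: rhs = 14, matching y values: none (0 points).
  x = 8: rhs = 7, matching y values: none (0 points).
  x = 9: rhs = 14, matching y values: none (0 points).
  x = 10: rhs = 7, matching y values: none (0 points).
  x = 11: rhs = 9, matching y values: 3, 14 (2 points).
  x = 12: rhs = 9, matching y values: 3, 14 (2 points).
  x = 13: rhs = 13, matching y values: 8, 9 (2 points).
  x = 14: rhs = 10, matching y values: none (0 points).
  x = 15: rhs = 6, matching y values: none (0 points).
  x = 16: rhs = 7, matching y values: none (0 points).
Total affine count: 12.
Full point count |E(F_17)| = 12 + 1 = 13.
Hasse bound: |13 − (17+1)| = |-5| = 5 ≤ 2√17 ≈ 8.2462 ✓.


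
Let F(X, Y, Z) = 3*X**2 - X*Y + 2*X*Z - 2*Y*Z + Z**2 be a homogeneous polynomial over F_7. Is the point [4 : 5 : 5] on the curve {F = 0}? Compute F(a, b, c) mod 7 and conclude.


F(4,5,5) ≡ 1 (mod 7); P is NOT on the curve.

Evaluate F(4, 5, 5) term-by-term (mod 7).
  3*X**2 ↦ 3·16·1·1 = 48
  -X*Y ↦ -1·4·5·1 = -20
  2*X*Z ↦ 2·4·1·5 = 40
  -2*Y*Z ↦ -2·1·5·5 = -50
  Z**2 ↦ 1·1·1·25 = 25
Sum: F(4, 5, 5) = (48) + (-20) + (40) + (-50) + (25) = 43.
Reducing mod 7: 43 ≡ 1 (mod 7).
Since F(a, b, c) ≡ 1 ≠ 0 (mod 7), P does NOT lie on the curve.


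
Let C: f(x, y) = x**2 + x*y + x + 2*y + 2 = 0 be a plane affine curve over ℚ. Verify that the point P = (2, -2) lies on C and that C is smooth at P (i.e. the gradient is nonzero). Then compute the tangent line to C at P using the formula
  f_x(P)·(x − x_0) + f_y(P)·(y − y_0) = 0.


Tangent line at P: 3*x + 4*y + 2 = 0.

Step 1: f(2, -2) = 0, so P lies on C.
Step 2: partial derivatives
  f_x(x, y) = 2*x + y + 1, f_y(x, y) = x + 2.
  f_x(P) = 3, f_y(P) = 4 (gradient nonzero, so P is smooth).
Step 3: tangent line at P: 3·(x − 2) + 4·(y − -2) = 0.
Expanding: 3*x + 4*y + 2 = 0.


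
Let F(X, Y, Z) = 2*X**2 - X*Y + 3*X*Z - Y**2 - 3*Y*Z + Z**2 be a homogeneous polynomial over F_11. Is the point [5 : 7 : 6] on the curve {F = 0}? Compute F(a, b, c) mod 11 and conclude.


F(5,7,6) ≡ 10 (mod 11); P is NOT on the curve.

Evaluate F(5, 7, 6) term-by-term (mod 11).
  2*X**2 ↦ 2·25·1·1 = 50
  -X*Y ↦ -1·5·7·1 = -35
  3*X*Z ↦ 3·5·1·6 = 90
  -Y**2 ↦ -1·1·49·1 = -49
  -3*Y*Z ↦ -3·1·7·6 = -126
  Z**2 ↦ 1·1·1·36 = 36
Sum: F(5, 7, 6) = (50) + (-35) + (90) + (-49) + (-126) + (36) = -34.
Reducing mod 11: -34 ≡ 10 (mod 11).
Since F(a, b, c) ≡ 10 ≠ 0 (mod 11), P does NOT lie on the curve.


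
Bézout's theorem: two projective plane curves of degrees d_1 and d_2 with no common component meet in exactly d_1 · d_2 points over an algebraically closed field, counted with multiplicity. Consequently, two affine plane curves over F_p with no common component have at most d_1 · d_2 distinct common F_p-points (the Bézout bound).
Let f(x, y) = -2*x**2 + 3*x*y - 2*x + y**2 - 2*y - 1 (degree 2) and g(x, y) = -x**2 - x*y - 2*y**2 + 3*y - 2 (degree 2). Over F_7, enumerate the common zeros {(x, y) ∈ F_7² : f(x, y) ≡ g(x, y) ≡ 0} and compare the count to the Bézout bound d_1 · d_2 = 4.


Common zeros: ∅; count = 0; Bézout bound = 4.

deg(f) = 2, deg(g) = 2, so Bézout bound = 4.
Scan x ∈ F_7. For each x, list the y ∈ F_7 with f(x, y) ≡ 0 and those with g(x, y) ≡ 0 (mod 7); the common zeros in that column are the intersection.
  x = 0: f ≡ 0 at y ∈ {4, 5}; g ≡ 0 at y ∈ {6}; common: ∅.
  x = 1: f ≡ 0 at y ∈ {3}; g ≡ 0 at y ∈ {2, 6}; common: ∅.
  x = 2: f ≡ 0 at y ∈ ∅; g ≡ 0 at y ∈ {1, 3}; common: ∅.
  x = 3: f ≡ 0 at y ∈ {2, 5}; g ≡ 0 at y ∈ ∅; common: ∅.
  x = 4: f ≡ 0 at y ∈ ∅; g ≡ 0 at y ∈ {1, 2}; common: ∅.
  x = 5: f ≡ 0 at y ∈ {4}; g ≡ 0 at y ∈ ∅; common: ∅.
  x = 6: f ≡ 0 at y ∈ {2, 3}; g ≡ 0 at y ∈ ∅; common: ∅.
Collecting: common zeros = ∅, so the count is 0.
Comparison with the Bézout bound: 0 ≤ 4 = deg(f)·deg(g), as expected for curves with no common component (the affine F_7-count falls short of the bound because intersections may lie at infinity, over extension fields, or carry multiplicity).


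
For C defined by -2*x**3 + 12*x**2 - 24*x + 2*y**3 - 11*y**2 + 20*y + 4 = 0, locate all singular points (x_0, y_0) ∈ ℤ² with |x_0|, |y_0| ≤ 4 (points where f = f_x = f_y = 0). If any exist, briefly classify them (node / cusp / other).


Singular points: {(2, 2)}; classification: cusp.

Compute partial derivatives:
  f_x = -6*x**2 + 24*x - 24.
  f_y = 6*y**2 - 22*y + 20.
Scan x_0 ∈ {−4, ..., 4}. For each x_0, f_y(x_0, y) is a polynomial in y; find its integer roots y ∈ {−4, ..., 4}, then test f_x and f at those candidates.
  x = -4: f_y(-4, y) = 6*y**2 - 22*y + 20; vanishes at y ∈ {2}. (-4, 2): f_x = -216 ≠ 0.
  x = -3: f_y(-3, y) = 6*y**2 - 22*y + 20; vanishes at y ∈ {2}. (-3, 2): f_x = -150 ≠ 0.
  x = -2: f_y(-2, y) = 6*y**2 - 22*y + 20; vanishes at y ∈ {2}. (-2, 2): f_x = -96 ≠ 0.
  x = -1: f_y(-1, y) = 6*y**2 - 22*y + 20; vanishes at y ∈ {2}. (-1, 2): f_x = -54 ≠ 0.
  x = 0: f_y(0, y) = 6*y**2 - 22*y + 20; vanishes at y ∈ {2}. (0, 2): f_x = -24 ≠ 0.
  x = 1: f_y(1, y) = 6*y**2 - 22*y + 20; vanishes at y ∈ {2}. (1, 2): f_x = -6 ≠ 0.
  x = 2: f_y(2, y) = 6*y**2 - 22*y + 20; vanishes at y ∈ {2}. (2, 2): f_x = 0, f = 0 — SINGULAR.
  x = 3: f_y(3, y) = 6*y**2 - 22*y + 20; vanishes at y ∈ {2}. (3, 2): f_x = -6 ≠ 0.
  x = 4: f_y(4, y) = 6*y**2 - 22*y + 20; vanishes at y ∈ {2}. (4, 2): f_x = -24 ≠ 0.
Only singular point on the grid: (2, 2).
Classify: substitute x = 2 + u, y = 2 + v and expand: f = -2*u**3 + 2*v**3 + v**2.
No constant or linear terms (consistent with a singular point). Quadratic part: v**2. Cubic part: -2*u**3 + 2*v**3.
The quadratic part v**2 is a perfect square, so there is a single (double) tangent line v = 0, i.e. y = 2. Restricting the cubic part to that line (v = 0) leaves -2*u**3 ≠ 0, so f is not divisible by v and the branch is v² ≈ 2*u**3 to lowest order — this is a cusp.
Classification: cusp.


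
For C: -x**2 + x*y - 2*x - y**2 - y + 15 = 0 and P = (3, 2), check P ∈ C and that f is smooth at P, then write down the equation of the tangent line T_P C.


Tangent line at P: -6*x - 2*y + 22 = 0.

Step 1: f(3, 2) = 0, so P lies on C.
Step 2: partial derivatives
  f_x(x, y) = -2*x + y - 2, f_y(x, y) = x - 2*y - 1.
  f_x(P) = -6, f_y(P) = -2 (gradient nonzero, so P is smooth).
Step 3: tangent line at P: -6·(x − 3) + -2·(y − 2) = 0.
Expanding: -6*x - 2*y + 22 = 0.


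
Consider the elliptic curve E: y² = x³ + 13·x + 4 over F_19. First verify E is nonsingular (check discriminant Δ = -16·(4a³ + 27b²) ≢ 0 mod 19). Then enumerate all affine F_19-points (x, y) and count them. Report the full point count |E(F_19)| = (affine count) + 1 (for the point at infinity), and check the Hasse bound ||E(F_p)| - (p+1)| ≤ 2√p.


Affine points = {(0, 2), (0, 17), (2, 0), (4, 5), (4, 14), (5, 2), (5, 17), (7, 1), (7, 18), (12, 8), (12, 11), (14, 2), (14, 17), (18, 3), (18, 16)}; affine count = 15; |E(F_19)| = 16.

Discriminant check: Δ ∝ 4a³ + 27b² = 4·13³ + 27·4² = 4·2197 + 27·16 ≡ 5 (mod 19). Nonzero ⇒ E is nonsingular.
For each x ∈ F_19, compute rhs = x³ + 13·x + 4 mod 19, then count y ∈ F_19 with y² ≡ rhs.
  x = 0: rhs = 4, matching y values: 2, 17 (2 points).
  x = 1: rhs = 18, matching y values: none (0 points).
  x = 2: rhs = 0, matching y values: 0 (1 points).
  x = 3: rhs = 13, matching y values: none (0 points).
  x = 4: rhs = 6, matching y values: 5, 14 (2 points).
  x = 5: rhs = 4, matching y values: 2, 17 (2 points).
  x = 6: rhs = 13, matching y values: none (0 points).
  x = 7: rhs = 1, matching y values: 1, 18 (2 points).
  x = 8: rhs = 12, matching y values: none (0 points).
  x = 9: rhs = 14, matching y values: none (0 points).
  x = 10: rhs = 13, matching y values: none (0 points).
  x = 11: rhs = 15, matching y values: none (0 points).
  x = 12: rhs = 7, matching y values: 8, 11 (2 points).
  x = 13: rhs = 14, matching y values: none (0 points).
  x = 14: rhs = 4, matching y values: 2, 17 (2 points).
  x = 15: rhs = 2, matching y values: none (0 points).
  x = 16: rhs = 14, matching y values: none (0 points).
  x = 17: rhs = 8, matching y values: none (0 points).
  x = 18: rhs = 9, matching y values: 3, 16 (2 points).
Total affine count: 15.
Full point count |E(F_19)| = 15 + 1 = 16.
Hasse bound: |16 − (19+1)| = |-4| = 4 ≤ 2√19 ≈ 8.7178 ✓.
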